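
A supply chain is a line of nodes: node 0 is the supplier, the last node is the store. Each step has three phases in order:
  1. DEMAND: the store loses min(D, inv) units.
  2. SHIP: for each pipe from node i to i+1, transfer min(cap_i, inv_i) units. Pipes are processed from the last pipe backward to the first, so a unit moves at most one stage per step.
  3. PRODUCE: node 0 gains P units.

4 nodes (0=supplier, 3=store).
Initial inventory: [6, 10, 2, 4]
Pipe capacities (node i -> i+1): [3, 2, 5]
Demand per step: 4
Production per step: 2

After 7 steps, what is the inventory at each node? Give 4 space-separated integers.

Step 1: demand=4,sold=4 ship[2->3]=2 ship[1->2]=2 ship[0->1]=3 prod=2 -> inv=[5 11 2 2]
Step 2: demand=4,sold=2 ship[2->3]=2 ship[1->2]=2 ship[0->1]=3 prod=2 -> inv=[4 12 2 2]
Step 3: demand=4,sold=2 ship[2->3]=2 ship[1->2]=2 ship[0->1]=3 prod=2 -> inv=[3 13 2 2]
Step 4: demand=4,sold=2 ship[2->3]=2 ship[1->2]=2 ship[0->1]=3 prod=2 -> inv=[2 14 2 2]
Step 5: demand=4,sold=2 ship[2->3]=2 ship[1->2]=2 ship[0->1]=2 prod=2 -> inv=[2 14 2 2]
Step 6: demand=4,sold=2 ship[2->3]=2 ship[1->2]=2 ship[0->1]=2 prod=2 -> inv=[2 14 2 2]
Step 7: demand=4,sold=2 ship[2->3]=2 ship[1->2]=2 ship[0->1]=2 prod=2 -> inv=[2 14 2 2]

2 14 2 2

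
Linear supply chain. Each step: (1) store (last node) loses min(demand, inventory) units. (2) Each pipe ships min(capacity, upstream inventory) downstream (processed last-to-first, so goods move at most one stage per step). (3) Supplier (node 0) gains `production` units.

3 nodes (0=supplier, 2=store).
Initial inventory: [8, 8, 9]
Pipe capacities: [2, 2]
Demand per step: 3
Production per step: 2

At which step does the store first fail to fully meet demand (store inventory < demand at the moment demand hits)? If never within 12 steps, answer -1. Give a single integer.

Step 1: demand=3,sold=3 ship[1->2]=2 ship[0->1]=2 prod=2 -> [8 8 8]
Step 2: demand=3,sold=3 ship[1->2]=2 ship[0->1]=2 prod=2 -> [8 8 7]
Step 3: demand=3,sold=3 ship[1->2]=2 ship[0->1]=2 prod=2 -> [8 8 6]
Step 4: demand=3,sold=3 ship[1->2]=2 ship[0->1]=2 prod=2 -> [8 8 5]
Step 5: demand=3,sold=3 ship[1->2]=2 ship[0->1]=2 prod=2 -> [8 8 4]
Step 6: demand=3,sold=3 ship[1->2]=2 ship[0->1]=2 prod=2 -> [8 8 3]
Step 7: demand=3,sold=3 ship[1->2]=2 ship[0->1]=2 prod=2 -> [8 8 2]
Step 8: demand=3,sold=2 ship[1->2]=2 ship[0->1]=2 prod=2 -> [8 8 2]
Step 9: demand=3,sold=2 ship[1->2]=2 ship[0->1]=2 prod=2 -> [8 8 2]
Step 10: demand=3,sold=2 ship[1->2]=2 ship[0->1]=2 prod=2 -> [8 8 2]
Step 11: demand=3,sold=2 ship[1->2]=2 ship[0->1]=2 prod=2 -> [8 8 2]
Step 12: demand=3,sold=2 ship[1->2]=2 ship[0->1]=2 prod=2 -> [8 8 2]
First stockout at step 8

8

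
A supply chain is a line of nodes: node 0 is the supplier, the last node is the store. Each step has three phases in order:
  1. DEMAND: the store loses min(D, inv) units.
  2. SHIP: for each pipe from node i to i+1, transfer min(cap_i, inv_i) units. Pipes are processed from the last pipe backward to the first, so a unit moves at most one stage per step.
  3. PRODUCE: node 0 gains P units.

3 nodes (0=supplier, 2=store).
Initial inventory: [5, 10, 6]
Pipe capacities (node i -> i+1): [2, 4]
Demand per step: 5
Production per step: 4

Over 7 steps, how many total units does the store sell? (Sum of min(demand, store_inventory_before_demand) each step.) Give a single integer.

Step 1: sold=5 (running total=5) -> [7 8 5]
Step 2: sold=5 (running total=10) -> [9 6 4]
Step 3: sold=4 (running total=14) -> [11 4 4]
Step 4: sold=4 (running total=18) -> [13 2 4]
Step 5: sold=4 (running total=22) -> [15 2 2]
Step 6: sold=2 (running total=24) -> [17 2 2]
Step 7: sold=2 (running total=26) -> [19 2 2]

Answer: 26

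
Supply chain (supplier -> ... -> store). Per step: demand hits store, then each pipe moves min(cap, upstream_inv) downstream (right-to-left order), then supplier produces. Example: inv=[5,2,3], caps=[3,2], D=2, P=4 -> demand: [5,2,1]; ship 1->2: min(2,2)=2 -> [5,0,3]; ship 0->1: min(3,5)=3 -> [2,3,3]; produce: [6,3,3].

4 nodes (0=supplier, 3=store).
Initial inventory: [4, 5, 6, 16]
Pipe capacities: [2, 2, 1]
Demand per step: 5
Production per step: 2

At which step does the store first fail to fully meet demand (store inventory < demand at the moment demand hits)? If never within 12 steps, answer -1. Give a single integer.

Step 1: demand=5,sold=5 ship[2->3]=1 ship[1->2]=2 ship[0->1]=2 prod=2 -> [4 5 7 12]
Step 2: demand=5,sold=5 ship[2->3]=1 ship[1->2]=2 ship[0->1]=2 prod=2 -> [4 5 8 8]
Step 3: demand=5,sold=5 ship[2->3]=1 ship[1->2]=2 ship[0->1]=2 prod=2 -> [4 5 9 4]
Step 4: demand=5,sold=4 ship[2->3]=1 ship[1->2]=2 ship[0->1]=2 prod=2 -> [4 5 10 1]
Step 5: demand=5,sold=1 ship[2->3]=1 ship[1->2]=2 ship[0->1]=2 prod=2 -> [4 5 11 1]
Step 6: demand=5,sold=1 ship[2->3]=1 ship[1->2]=2 ship[0->1]=2 prod=2 -> [4 5 12 1]
Step 7: demand=5,sold=1 ship[2->3]=1 ship[1->2]=2 ship[0->1]=2 prod=2 -> [4 5 13 1]
Step 8: demand=5,sold=1 ship[2->3]=1 ship[1->2]=2 ship[0->1]=2 prod=2 -> [4 5 14 1]
Step 9: demand=5,sold=1 ship[2->3]=1 ship[1->2]=2 ship[0->1]=2 prod=2 -> [4 5 15 1]
Step 10: demand=5,sold=1 ship[2->3]=1 ship[1->2]=2 ship[0->1]=2 prod=2 -> [4 5 16 1]
Step 11: demand=5,sold=1 ship[2->3]=1 ship[1->2]=2 ship[0->1]=2 prod=2 -> [4 5 17 1]
Step 12: demand=5,sold=1 ship[2->3]=1 ship[1->2]=2 ship[0->1]=2 prod=2 -> [4 5 18 1]
First stockout at step 4

4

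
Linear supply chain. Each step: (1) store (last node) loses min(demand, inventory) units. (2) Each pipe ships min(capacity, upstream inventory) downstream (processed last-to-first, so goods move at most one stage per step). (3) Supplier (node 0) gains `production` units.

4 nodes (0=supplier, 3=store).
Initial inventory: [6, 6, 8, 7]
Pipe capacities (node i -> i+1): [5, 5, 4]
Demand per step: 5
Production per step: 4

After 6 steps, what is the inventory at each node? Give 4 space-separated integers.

Step 1: demand=5,sold=5 ship[2->3]=4 ship[1->2]=5 ship[0->1]=5 prod=4 -> inv=[5 6 9 6]
Step 2: demand=5,sold=5 ship[2->3]=4 ship[1->2]=5 ship[0->1]=5 prod=4 -> inv=[4 6 10 5]
Step 3: demand=5,sold=5 ship[2->3]=4 ship[1->2]=5 ship[0->1]=4 prod=4 -> inv=[4 5 11 4]
Step 4: demand=5,sold=4 ship[2->3]=4 ship[1->2]=5 ship[0->1]=4 prod=4 -> inv=[4 4 12 4]
Step 5: demand=5,sold=4 ship[2->3]=4 ship[1->2]=4 ship[0->1]=4 prod=4 -> inv=[4 4 12 4]
Step 6: demand=5,sold=4 ship[2->3]=4 ship[1->2]=4 ship[0->1]=4 prod=4 -> inv=[4 4 12 4]

4 4 12 4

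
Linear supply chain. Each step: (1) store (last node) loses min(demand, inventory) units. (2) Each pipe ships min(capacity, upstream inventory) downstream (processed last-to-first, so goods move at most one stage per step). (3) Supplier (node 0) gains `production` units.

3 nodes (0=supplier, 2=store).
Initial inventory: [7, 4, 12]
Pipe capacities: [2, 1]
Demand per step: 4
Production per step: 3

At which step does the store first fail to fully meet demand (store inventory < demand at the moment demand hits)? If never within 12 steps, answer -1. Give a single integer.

Step 1: demand=4,sold=4 ship[1->2]=1 ship[0->1]=2 prod=3 -> [8 5 9]
Step 2: demand=4,sold=4 ship[1->2]=1 ship[0->1]=2 prod=3 -> [9 6 6]
Step 3: demand=4,sold=4 ship[1->2]=1 ship[0->1]=2 prod=3 -> [10 7 3]
Step 4: demand=4,sold=3 ship[1->2]=1 ship[0->1]=2 prod=3 -> [11 8 1]
Step 5: demand=4,sold=1 ship[1->2]=1 ship[0->1]=2 prod=3 -> [12 9 1]
Step 6: demand=4,sold=1 ship[1->2]=1 ship[0->1]=2 prod=3 -> [13 10 1]
Step 7: demand=4,sold=1 ship[1->2]=1 ship[0->1]=2 prod=3 -> [14 11 1]
Step 8: demand=4,sold=1 ship[1->2]=1 ship[0->1]=2 prod=3 -> [15 12 1]
Step 9: demand=4,sold=1 ship[1->2]=1 ship[0->1]=2 prod=3 -> [16 13 1]
Step 10: demand=4,sold=1 ship[1->2]=1 ship[0->1]=2 prod=3 -> [17 14 1]
Step 11: demand=4,sold=1 ship[1->2]=1 ship[0->1]=2 prod=3 -> [18 15 1]
Step 12: demand=4,sold=1 ship[1->2]=1 ship[0->1]=2 prod=3 -> [19 16 1]
First stockout at step 4

4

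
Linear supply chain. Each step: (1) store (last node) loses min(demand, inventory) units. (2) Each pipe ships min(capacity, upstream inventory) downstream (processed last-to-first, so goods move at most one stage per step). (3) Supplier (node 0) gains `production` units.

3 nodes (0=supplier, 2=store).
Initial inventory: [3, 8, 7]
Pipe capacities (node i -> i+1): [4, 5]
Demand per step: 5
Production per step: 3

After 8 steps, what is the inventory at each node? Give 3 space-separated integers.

Step 1: demand=5,sold=5 ship[1->2]=5 ship[0->1]=3 prod=3 -> inv=[3 6 7]
Step 2: demand=5,sold=5 ship[1->2]=5 ship[0->1]=3 prod=3 -> inv=[3 4 7]
Step 3: demand=5,sold=5 ship[1->2]=4 ship[0->1]=3 prod=3 -> inv=[3 3 6]
Step 4: demand=5,sold=5 ship[1->2]=3 ship[0->1]=3 prod=3 -> inv=[3 3 4]
Step 5: demand=5,sold=4 ship[1->2]=3 ship[0->1]=3 prod=3 -> inv=[3 3 3]
Step 6: demand=5,sold=3 ship[1->2]=3 ship[0->1]=3 prod=3 -> inv=[3 3 3]
Step 7: demand=5,sold=3 ship[1->2]=3 ship[0->1]=3 prod=3 -> inv=[3 3 3]
Step 8: demand=5,sold=3 ship[1->2]=3 ship[0->1]=3 prod=3 -> inv=[3 3 3]

3 3 3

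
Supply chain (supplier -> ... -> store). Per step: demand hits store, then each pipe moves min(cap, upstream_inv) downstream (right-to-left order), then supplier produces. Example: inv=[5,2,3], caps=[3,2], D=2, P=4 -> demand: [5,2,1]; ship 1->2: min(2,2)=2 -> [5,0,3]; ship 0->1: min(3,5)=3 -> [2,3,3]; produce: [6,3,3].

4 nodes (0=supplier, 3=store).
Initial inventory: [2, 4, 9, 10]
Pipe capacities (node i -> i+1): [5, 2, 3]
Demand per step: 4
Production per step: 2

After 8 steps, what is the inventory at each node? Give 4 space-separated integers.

Step 1: demand=4,sold=4 ship[2->3]=3 ship[1->2]=2 ship[0->1]=2 prod=2 -> inv=[2 4 8 9]
Step 2: demand=4,sold=4 ship[2->3]=3 ship[1->2]=2 ship[0->1]=2 prod=2 -> inv=[2 4 7 8]
Step 3: demand=4,sold=4 ship[2->3]=3 ship[1->2]=2 ship[0->1]=2 prod=2 -> inv=[2 4 6 7]
Step 4: demand=4,sold=4 ship[2->3]=3 ship[1->2]=2 ship[0->1]=2 prod=2 -> inv=[2 4 5 6]
Step 5: demand=4,sold=4 ship[2->3]=3 ship[1->2]=2 ship[0->1]=2 prod=2 -> inv=[2 4 4 5]
Step 6: demand=4,sold=4 ship[2->3]=3 ship[1->2]=2 ship[0->1]=2 prod=2 -> inv=[2 4 3 4]
Step 7: demand=4,sold=4 ship[2->3]=3 ship[1->2]=2 ship[0->1]=2 prod=2 -> inv=[2 4 2 3]
Step 8: demand=4,sold=3 ship[2->3]=2 ship[1->2]=2 ship[0->1]=2 prod=2 -> inv=[2 4 2 2]

2 4 2 2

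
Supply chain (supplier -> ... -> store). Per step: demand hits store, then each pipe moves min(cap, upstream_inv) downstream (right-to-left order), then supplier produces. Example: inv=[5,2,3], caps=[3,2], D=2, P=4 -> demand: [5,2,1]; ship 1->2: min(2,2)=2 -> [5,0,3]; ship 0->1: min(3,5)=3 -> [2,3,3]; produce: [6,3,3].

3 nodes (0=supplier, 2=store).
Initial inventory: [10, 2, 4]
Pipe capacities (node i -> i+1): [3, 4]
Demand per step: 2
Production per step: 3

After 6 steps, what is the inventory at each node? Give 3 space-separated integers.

Step 1: demand=2,sold=2 ship[1->2]=2 ship[0->1]=3 prod=3 -> inv=[10 3 4]
Step 2: demand=2,sold=2 ship[1->2]=3 ship[0->1]=3 prod=3 -> inv=[10 3 5]
Step 3: demand=2,sold=2 ship[1->2]=3 ship[0->1]=3 prod=3 -> inv=[10 3 6]
Step 4: demand=2,sold=2 ship[1->2]=3 ship[0->1]=3 prod=3 -> inv=[10 3 7]
Step 5: demand=2,sold=2 ship[1->2]=3 ship[0->1]=3 prod=3 -> inv=[10 3 8]
Step 6: demand=2,sold=2 ship[1->2]=3 ship[0->1]=3 prod=3 -> inv=[10 3 9]

10 3 9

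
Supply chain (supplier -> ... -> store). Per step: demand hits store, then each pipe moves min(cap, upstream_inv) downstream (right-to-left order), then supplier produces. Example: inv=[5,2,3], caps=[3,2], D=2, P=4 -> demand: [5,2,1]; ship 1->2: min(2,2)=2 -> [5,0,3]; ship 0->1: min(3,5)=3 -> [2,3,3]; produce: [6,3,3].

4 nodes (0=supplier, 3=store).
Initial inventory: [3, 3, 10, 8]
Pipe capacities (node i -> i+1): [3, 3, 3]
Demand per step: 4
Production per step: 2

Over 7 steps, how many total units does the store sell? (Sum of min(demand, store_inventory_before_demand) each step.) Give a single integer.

Step 1: sold=4 (running total=4) -> [2 3 10 7]
Step 2: sold=4 (running total=8) -> [2 2 10 6]
Step 3: sold=4 (running total=12) -> [2 2 9 5]
Step 4: sold=4 (running total=16) -> [2 2 8 4]
Step 5: sold=4 (running total=20) -> [2 2 7 3]
Step 6: sold=3 (running total=23) -> [2 2 6 3]
Step 7: sold=3 (running total=26) -> [2 2 5 3]

Answer: 26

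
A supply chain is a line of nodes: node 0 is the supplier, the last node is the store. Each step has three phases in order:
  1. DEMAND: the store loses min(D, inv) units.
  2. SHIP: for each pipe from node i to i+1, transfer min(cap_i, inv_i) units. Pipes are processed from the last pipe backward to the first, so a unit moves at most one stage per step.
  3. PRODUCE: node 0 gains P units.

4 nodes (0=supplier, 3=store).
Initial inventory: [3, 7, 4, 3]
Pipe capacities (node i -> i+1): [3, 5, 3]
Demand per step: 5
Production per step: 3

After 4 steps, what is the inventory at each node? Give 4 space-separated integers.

Step 1: demand=5,sold=3 ship[2->3]=3 ship[1->2]=5 ship[0->1]=3 prod=3 -> inv=[3 5 6 3]
Step 2: demand=5,sold=3 ship[2->3]=3 ship[1->2]=5 ship[0->1]=3 prod=3 -> inv=[3 3 8 3]
Step 3: demand=5,sold=3 ship[2->3]=3 ship[1->2]=3 ship[0->1]=3 prod=3 -> inv=[3 3 8 3]
Step 4: demand=5,sold=3 ship[2->3]=3 ship[1->2]=3 ship[0->1]=3 prod=3 -> inv=[3 3 8 3]

3 3 8 3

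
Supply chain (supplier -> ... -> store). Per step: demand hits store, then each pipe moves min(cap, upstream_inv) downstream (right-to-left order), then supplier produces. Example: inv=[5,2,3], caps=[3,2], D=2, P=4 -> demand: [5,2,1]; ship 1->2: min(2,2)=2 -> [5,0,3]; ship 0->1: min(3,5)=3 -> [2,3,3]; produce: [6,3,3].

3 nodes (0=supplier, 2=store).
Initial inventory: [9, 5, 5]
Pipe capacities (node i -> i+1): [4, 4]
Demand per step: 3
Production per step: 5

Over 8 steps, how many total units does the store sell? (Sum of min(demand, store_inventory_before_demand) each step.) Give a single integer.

Answer: 24

Derivation:
Step 1: sold=3 (running total=3) -> [10 5 6]
Step 2: sold=3 (running total=6) -> [11 5 7]
Step 3: sold=3 (running total=9) -> [12 5 8]
Step 4: sold=3 (running total=12) -> [13 5 9]
Step 5: sold=3 (running total=15) -> [14 5 10]
Step 6: sold=3 (running total=18) -> [15 5 11]
Step 7: sold=3 (running total=21) -> [16 5 12]
Step 8: sold=3 (running total=24) -> [17 5 13]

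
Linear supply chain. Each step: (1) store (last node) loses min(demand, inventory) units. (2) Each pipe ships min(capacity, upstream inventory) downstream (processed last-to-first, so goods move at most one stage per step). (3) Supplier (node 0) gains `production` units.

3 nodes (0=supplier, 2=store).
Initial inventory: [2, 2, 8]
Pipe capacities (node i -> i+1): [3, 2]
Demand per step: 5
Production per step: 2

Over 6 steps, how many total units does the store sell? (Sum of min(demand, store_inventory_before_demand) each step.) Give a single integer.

Step 1: sold=5 (running total=5) -> [2 2 5]
Step 2: sold=5 (running total=10) -> [2 2 2]
Step 3: sold=2 (running total=12) -> [2 2 2]
Step 4: sold=2 (running total=14) -> [2 2 2]
Step 5: sold=2 (running total=16) -> [2 2 2]
Step 6: sold=2 (running total=18) -> [2 2 2]

Answer: 18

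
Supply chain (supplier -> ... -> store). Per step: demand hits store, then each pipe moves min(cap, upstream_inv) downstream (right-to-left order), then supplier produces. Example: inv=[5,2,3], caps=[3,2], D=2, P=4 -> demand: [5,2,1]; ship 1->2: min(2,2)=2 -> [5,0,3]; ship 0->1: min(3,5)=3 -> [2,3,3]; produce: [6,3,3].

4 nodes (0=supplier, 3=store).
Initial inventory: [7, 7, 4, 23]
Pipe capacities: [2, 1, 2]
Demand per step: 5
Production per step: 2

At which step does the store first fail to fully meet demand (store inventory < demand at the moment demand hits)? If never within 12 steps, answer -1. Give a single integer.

Step 1: demand=5,sold=5 ship[2->3]=2 ship[1->2]=1 ship[0->1]=2 prod=2 -> [7 8 3 20]
Step 2: demand=5,sold=5 ship[2->3]=2 ship[1->2]=1 ship[0->1]=2 prod=2 -> [7 9 2 17]
Step 3: demand=5,sold=5 ship[2->3]=2 ship[1->2]=1 ship[0->1]=2 prod=2 -> [7 10 1 14]
Step 4: demand=5,sold=5 ship[2->3]=1 ship[1->2]=1 ship[0->1]=2 prod=2 -> [7 11 1 10]
Step 5: demand=5,sold=5 ship[2->3]=1 ship[1->2]=1 ship[0->1]=2 prod=2 -> [7 12 1 6]
Step 6: demand=5,sold=5 ship[2->3]=1 ship[1->2]=1 ship[0->1]=2 prod=2 -> [7 13 1 2]
Step 7: demand=5,sold=2 ship[2->3]=1 ship[1->2]=1 ship[0->1]=2 prod=2 -> [7 14 1 1]
Step 8: demand=5,sold=1 ship[2->3]=1 ship[1->2]=1 ship[0->1]=2 prod=2 -> [7 15 1 1]
Step 9: demand=5,sold=1 ship[2->3]=1 ship[1->2]=1 ship[0->1]=2 prod=2 -> [7 16 1 1]
Step 10: demand=5,sold=1 ship[2->3]=1 ship[1->2]=1 ship[0->1]=2 prod=2 -> [7 17 1 1]
Step 11: demand=5,sold=1 ship[2->3]=1 ship[1->2]=1 ship[0->1]=2 prod=2 -> [7 18 1 1]
Step 12: demand=5,sold=1 ship[2->3]=1 ship[1->2]=1 ship[0->1]=2 prod=2 -> [7 19 1 1]
First stockout at step 7

7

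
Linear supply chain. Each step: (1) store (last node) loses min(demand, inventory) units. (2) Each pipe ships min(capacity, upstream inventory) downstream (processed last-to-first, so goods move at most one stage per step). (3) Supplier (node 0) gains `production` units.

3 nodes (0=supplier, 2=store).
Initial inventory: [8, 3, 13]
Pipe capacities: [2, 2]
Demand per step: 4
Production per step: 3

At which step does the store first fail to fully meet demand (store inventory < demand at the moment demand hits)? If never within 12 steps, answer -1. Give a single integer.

Step 1: demand=4,sold=4 ship[1->2]=2 ship[0->1]=2 prod=3 -> [9 3 11]
Step 2: demand=4,sold=4 ship[1->2]=2 ship[0->1]=2 prod=3 -> [10 3 9]
Step 3: demand=4,sold=4 ship[1->2]=2 ship[0->1]=2 prod=3 -> [11 3 7]
Step 4: demand=4,sold=4 ship[1->2]=2 ship[0->1]=2 prod=3 -> [12 3 5]
Step 5: demand=4,sold=4 ship[1->2]=2 ship[0->1]=2 prod=3 -> [13 3 3]
Step 6: demand=4,sold=3 ship[1->2]=2 ship[0->1]=2 prod=3 -> [14 3 2]
Step 7: demand=4,sold=2 ship[1->2]=2 ship[0->1]=2 prod=3 -> [15 3 2]
Step 8: demand=4,sold=2 ship[1->2]=2 ship[0->1]=2 prod=3 -> [16 3 2]
Step 9: demand=4,sold=2 ship[1->2]=2 ship[0->1]=2 prod=3 -> [17 3 2]
Step 10: demand=4,sold=2 ship[1->2]=2 ship[0->1]=2 prod=3 -> [18 3 2]
Step 11: demand=4,sold=2 ship[1->2]=2 ship[0->1]=2 prod=3 -> [19 3 2]
Step 12: demand=4,sold=2 ship[1->2]=2 ship[0->1]=2 prod=3 -> [20 3 2]
First stockout at step 6

6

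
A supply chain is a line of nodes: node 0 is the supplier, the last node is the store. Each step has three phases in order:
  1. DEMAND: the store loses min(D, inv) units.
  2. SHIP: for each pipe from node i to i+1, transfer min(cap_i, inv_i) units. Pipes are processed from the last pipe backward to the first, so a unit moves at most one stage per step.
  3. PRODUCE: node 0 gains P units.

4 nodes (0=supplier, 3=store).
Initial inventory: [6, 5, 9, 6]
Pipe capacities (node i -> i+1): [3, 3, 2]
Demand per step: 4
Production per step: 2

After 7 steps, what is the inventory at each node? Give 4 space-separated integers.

Step 1: demand=4,sold=4 ship[2->3]=2 ship[1->2]=3 ship[0->1]=3 prod=2 -> inv=[5 5 10 4]
Step 2: demand=4,sold=4 ship[2->3]=2 ship[1->2]=3 ship[0->1]=3 prod=2 -> inv=[4 5 11 2]
Step 3: demand=4,sold=2 ship[2->3]=2 ship[1->2]=3 ship[0->1]=3 prod=2 -> inv=[3 5 12 2]
Step 4: demand=4,sold=2 ship[2->3]=2 ship[1->2]=3 ship[0->1]=3 prod=2 -> inv=[2 5 13 2]
Step 5: demand=4,sold=2 ship[2->3]=2 ship[1->2]=3 ship[0->1]=2 prod=2 -> inv=[2 4 14 2]
Step 6: demand=4,sold=2 ship[2->3]=2 ship[1->2]=3 ship[0->1]=2 prod=2 -> inv=[2 3 15 2]
Step 7: demand=4,sold=2 ship[2->3]=2 ship[1->2]=3 ship[0->1]=2 prod=2 -> inv=[2 2 16 2]

2 2 16 2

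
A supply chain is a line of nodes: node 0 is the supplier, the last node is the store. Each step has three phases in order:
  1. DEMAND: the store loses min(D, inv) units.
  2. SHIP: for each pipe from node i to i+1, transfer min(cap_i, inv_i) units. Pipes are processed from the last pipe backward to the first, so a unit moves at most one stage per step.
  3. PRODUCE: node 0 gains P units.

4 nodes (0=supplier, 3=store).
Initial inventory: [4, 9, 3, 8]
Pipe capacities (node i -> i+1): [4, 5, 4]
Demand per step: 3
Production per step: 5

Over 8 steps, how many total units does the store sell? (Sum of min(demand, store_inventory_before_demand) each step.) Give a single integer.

Step 1: sold=3 (running total=3) -> [5 8 5 8]
Step 2: sold=3 (running total=6) -> [6 7 6 9]
Step 3: sold=3 (running total=9) -> [7 6 7 10]
Step 4: sold=3 (running total=12) -> [8 5 8 11]
Step 5: sold=3 (running total=15) -> [9 4 9 12]
Step 6: sold=3 (running total=18) -> [10 4 9 13]
Step 7: sold=3 (running total=21) -> [11 4 9 14]
Step 8: sold=3 (running total=24) -> [12 4 9 15]

Answer: 24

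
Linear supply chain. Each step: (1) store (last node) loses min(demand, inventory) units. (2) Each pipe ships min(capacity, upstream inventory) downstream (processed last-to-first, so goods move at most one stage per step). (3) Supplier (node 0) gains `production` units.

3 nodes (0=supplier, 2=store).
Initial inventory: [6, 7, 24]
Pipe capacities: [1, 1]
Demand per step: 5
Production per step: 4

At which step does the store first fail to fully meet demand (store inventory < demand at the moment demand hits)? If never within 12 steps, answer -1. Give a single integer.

Step 1: demand=5,sold=5 ship[1->2]=1 ship[0->1]=1 prod=4 -> [9 7 20]
Step 2: demand=5,sold=5 ship[1->2]=1 ship[0->1]=1 prod=4 -> [12 7 16]
Step 3: demand=5,sold=5 ship[1->2]=1 ship[0->1]=1 prod=4 -> [15 7 12]
Step 4: demand=5,sold=5 ship[1->2]=1 ship[0->1]=1 prod=4 -> [18 7 8]
Step 5: demand=5,sold=5 ship[1->2]=1 ship[0->1]=1 prod=4 -> [21 7 4]
Step 6: demand=5,sold=4 ship[1->2]=1 ship[0->1]=1 prod=4 -> [24 7 1]
Step 7: demand=5,sold=1 ship[1->2]=1 ship[0->1]=1 prod=4 -> [27 7 1]
Step 8: demand=5,sold=1 ship[1->2]=1 ship[0->1]=1 prod=4 -> [30 7 1]
Step 9: demand=5,sold=1 ship[1->2]=1 ship[0->1]=1 prod=4 -> [33 7 1]
Step 10: demand=5,sold=1 ship[1->2]=1 ship[0->1]=1 prod=4 -> [36 7 1]
Step 11: demand=5,sold=1 ship[1->2]=1 ship[0->1]=1 prod=4 -> [39 7 1]
Step 12: demand=5,sold=1 ship[1->2]=1 ship[0->1]=1 prod=4 -> [42 7 1]
First stockout at step 6

6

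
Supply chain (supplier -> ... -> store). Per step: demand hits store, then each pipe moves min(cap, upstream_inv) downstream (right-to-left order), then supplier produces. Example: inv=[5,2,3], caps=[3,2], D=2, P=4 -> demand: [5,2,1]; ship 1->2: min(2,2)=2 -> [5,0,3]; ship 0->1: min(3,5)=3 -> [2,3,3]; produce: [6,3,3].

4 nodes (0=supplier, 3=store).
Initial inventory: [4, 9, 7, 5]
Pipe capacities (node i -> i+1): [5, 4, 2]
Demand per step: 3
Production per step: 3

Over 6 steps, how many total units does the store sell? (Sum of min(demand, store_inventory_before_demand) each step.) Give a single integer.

Answer: 15

Derivation:
Step 1: sold=3 (running total=3) -> [3 9 9 4]
Step 2: sold=3 (running total=6) -> [3 8 11 3]
Step 3: sold=3 (running total=9) -> [3 7 13 2]
Step 4: sold=2 (running total=11) -> [3 6 15 2]
Step 5: sold=2 (running total=13) -> [3 5 17 2]
Step 6: sold=2 (running total=15) -> [3 4 19 2]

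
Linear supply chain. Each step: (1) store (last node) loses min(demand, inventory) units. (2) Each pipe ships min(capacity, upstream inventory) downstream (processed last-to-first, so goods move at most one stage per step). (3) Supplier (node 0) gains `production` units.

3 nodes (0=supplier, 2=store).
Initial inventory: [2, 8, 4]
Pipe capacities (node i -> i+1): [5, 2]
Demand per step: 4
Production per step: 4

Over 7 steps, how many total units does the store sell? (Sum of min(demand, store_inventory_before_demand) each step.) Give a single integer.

Step 1: sold=4 (running total=4) -> [4 8 2]
Step 2: sold=2 (running total=6) -> [4 10 2]
Step 3: sold=2 (running total=8) -> [4 12 2]
Step 4: sold=2 (running total=10) -> [4 14 2]
Step 5: sold=2 (running total=12) -> [4 16 2]
Step 6: sold=2 (running total=14) -> [4 18 2]
Step 7: sold=2 (running total=16) -> [4 20 2]

Answer: 16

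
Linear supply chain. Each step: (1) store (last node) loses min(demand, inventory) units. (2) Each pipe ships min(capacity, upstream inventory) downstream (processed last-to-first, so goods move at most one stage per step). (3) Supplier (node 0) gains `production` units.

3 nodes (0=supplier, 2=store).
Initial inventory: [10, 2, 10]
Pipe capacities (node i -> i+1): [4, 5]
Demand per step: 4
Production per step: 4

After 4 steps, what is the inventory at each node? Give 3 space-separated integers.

Step 1: demand=4,sold=4 ship[1->2]=2 ship[0->1]=4 prod=4 -> inv=[10 4 8]
Step 2: demand=4,sold=4 ship[1->2]=4 ship[0->1]=4 prod=4 -> inv=[10 4 8]
Step 3: demand=4,sold=4 ship[1->2]=4 ship[0->1]=4 prod=4 -> inv=[10 4 8]
Step 4: demand=4,sold=4 ship[1->2]=4 ship[0->1]=4 prod=4 -> inv=[10 4 8]

10 4 8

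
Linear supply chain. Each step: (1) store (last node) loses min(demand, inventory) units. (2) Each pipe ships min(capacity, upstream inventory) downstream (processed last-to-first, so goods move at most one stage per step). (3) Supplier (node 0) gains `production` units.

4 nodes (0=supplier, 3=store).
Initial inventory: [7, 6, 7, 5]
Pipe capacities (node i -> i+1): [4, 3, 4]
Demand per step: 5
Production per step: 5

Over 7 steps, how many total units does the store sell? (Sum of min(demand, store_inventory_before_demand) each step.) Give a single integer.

Answer: 27

Derivation:
Step 1: sold=5 (running total=5) -> [8 7 6 4]
Step 2: sold=4 (running total=9) -> [9 8 5 4]
Step 3: sold=4 (running total=13) -> [10 9 4 4]
Step 4: sold=4 (running total=17) -> [11 10 3 4]
Step 5: sold=4 (running total=21) -> [12 11 3 3]
Step 6: sold=3 (running total=24) -> [13 12 3 3]
Step 7: sold=3 (running total=27) -> [14 13 3 3]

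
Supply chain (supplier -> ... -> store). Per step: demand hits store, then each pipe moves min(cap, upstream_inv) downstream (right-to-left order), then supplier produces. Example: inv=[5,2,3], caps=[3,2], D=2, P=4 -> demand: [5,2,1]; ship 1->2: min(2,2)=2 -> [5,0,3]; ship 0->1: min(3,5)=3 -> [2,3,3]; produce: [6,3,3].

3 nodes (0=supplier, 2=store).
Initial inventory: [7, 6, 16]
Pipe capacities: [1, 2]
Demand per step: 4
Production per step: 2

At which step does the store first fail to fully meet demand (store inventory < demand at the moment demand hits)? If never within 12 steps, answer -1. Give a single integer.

Step 1: demand=4,sold=4 ship[1->2]=2 ship[0->1]=1 prod=2 -> [8 5 14]
Step 2: demand=4,sold=4 ship[1->2]=2 ship[0->1]=1 prod=2 -> [9 4 12]
Step 3: demand=4,sold=4 ship[1->2]=2 ship[0->1]=1 prod=2 -> [10 3 10]
Step 4: demand=4,sold=4 ship[1->2]=2 ship[0->1]=1 prod=2 -> [11 2 8]
Step 5: demand=4,sold=4 ship[1->2]=2 ship[0->1]=1 prod=2 -> [12 1 6]
Step 6: demand=4,sold=4 ship[1->2]=1 ship[0->1]=1 prod=2 -> [13 1 3]
Step 7: demand=4,sold=3 ship[1->2]=1 ship[0->1]=1 prod=2 -> [14 1 1]
Step 8: demand=4,sold=1 ship[1->2]=1 ship[0->1]=1 prod=2 -> [15 1 1]
Step 9: demand=4,sold=1 ship[1->2]=1 ship[0->1]=1 prod=2 -> [16 1 1]
Step 10: demand=4,sold=1 ship[1->2]=1 ship[0->1]=1 prod=2 -> [17 1 1]
Step 11: demand=4,sold=1 ship[1->2]=1 ship[0->1]=1 prod=2 -> [18 1 1]
Step 12: demand=4,sold=1 ship[1->2]=1 ship[0->1]=1 prod=2 -> [19 1 1]
First stockout at step 7

7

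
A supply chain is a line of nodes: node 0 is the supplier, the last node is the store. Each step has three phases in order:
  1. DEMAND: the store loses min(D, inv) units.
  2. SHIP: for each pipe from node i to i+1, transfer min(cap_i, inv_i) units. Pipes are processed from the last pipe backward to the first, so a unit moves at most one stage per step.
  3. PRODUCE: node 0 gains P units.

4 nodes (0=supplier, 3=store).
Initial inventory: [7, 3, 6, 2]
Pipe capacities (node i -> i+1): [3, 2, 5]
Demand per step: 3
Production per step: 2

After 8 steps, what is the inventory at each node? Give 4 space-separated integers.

Step 1: demand=3,sold=2 ship[2->3]=5 ship[1->2]=2 ship[0->1]=3 prod=2 -> inv=[6 4 3 5]
Step 2: demand=3,sold=3 ship[2->3]=3 ship[1->2]=2 ship[0->1]=3 prod=2 -> inv=[5 5 2 5]
Step 3: demand=3,sold=3 ship[2->3]=2 ship[1->2]=2 ship[0->1]=3 prod=2 -> inv=[4 6 2 4]
Step 4: demand=3,sold=3 ship[2->3]=2 ship[1->2]=2 ship[0->1]=3 prod=2 -> inv=[3 7 2 3]
Step 5: demand=3,sold=3 ship[2->3]=2 ship[1->2]=2 ship[0->1]=3 prod=2 -> inv=[2 8 2 2]
Step 6: demand=3,sold=2 ship[2->3]=2 ship[1->2]=2 ship[0->1]=2 prod=2 -> inv=[2 8 2 2]
Step 7: demand=3,sold=2 ship[2->3]=2 ship[1->2]=2 ship[0->1]=2 prod=2 -> inv=[2 8 2 2]
Step 8: demand=3,sold=2 ship[2->3]=2 ship[1->2]=2 ship[0->1]=2 prod=2 -> inv=[2 8 2 2]

2 8 2 2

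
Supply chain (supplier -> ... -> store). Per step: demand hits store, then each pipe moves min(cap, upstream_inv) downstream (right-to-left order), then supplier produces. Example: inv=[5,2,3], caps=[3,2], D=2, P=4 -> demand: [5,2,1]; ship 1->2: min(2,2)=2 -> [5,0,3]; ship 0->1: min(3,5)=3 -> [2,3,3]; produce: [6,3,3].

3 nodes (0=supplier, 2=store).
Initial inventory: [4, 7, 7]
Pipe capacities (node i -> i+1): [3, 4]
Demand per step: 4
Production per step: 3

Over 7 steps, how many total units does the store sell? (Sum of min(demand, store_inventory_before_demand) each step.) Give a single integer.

Answer: 28

Derivation:
Step 1: sold=4 (running total=4) -> [4 6 7]
Step 2: sold=4 (running total=8) -> [4 5 7]
Step 3: sold=4 (running total=12) -> [4 4 7]
Step 4: sold=4 (running total=16) -> [4 3 7]
Step 5: sold=4 (running total=20) -> [4 3 6]
Step 6: sold=4 (running total=24) -> [4 3 5]
Step 7: sold=4 (running total=28) -> [4 3 4]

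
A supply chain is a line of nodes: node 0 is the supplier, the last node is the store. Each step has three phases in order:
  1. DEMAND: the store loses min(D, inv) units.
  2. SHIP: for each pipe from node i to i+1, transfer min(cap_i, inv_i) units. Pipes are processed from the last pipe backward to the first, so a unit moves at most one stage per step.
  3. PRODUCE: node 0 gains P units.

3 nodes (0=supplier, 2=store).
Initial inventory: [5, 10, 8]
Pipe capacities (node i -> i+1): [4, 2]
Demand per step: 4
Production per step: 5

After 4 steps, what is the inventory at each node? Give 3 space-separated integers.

Step 1: demand=4,sold=4 ship[1->2]=2 ship[0->1]=4 prod=5 -> inv=[6 12 6]
Step 2: demand=4,sold=4 ship[1->2]=2 ship[0->1]=4 prod=5 -> inv=[7 14 4]
Step 3: demand=4,sold=4 ship[1->2]=2 ship[0->1]=4 prod=5 -> inv=[8 16 2]
Step 4: demand=4,sold=2 ship[1->2]=2 ship[0->1]=4 prod=5 -> inv=[9 18 2]

9 18 2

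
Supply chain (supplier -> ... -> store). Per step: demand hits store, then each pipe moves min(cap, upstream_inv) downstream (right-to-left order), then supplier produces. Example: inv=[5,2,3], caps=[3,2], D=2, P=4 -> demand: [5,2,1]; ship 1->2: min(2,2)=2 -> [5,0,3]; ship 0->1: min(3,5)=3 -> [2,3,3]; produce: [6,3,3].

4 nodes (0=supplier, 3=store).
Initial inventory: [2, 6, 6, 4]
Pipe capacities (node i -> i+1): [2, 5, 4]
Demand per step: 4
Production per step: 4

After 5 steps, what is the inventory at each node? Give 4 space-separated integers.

Step 1: demand=4,sold=4 ship[2->3]=4 ship[1->2]=5 ship[0->1]=2 prod=4 -> inv=[4 3 7 4]
Step 2: demand=4,sold=4 ship[2->3]=4 ship[1->2]=3 ship[0->1]=2 prod=4 -> inv=[6 2 6 4]
Step 3: demand=4,sold=4 ship[2->3]=4 ship[1->2]=2 ship[0->1]=2 prod=4 -> inv=[8 2 4 4]
Step 4: demand=4,sold=4 ship[2->3]=4 ship[1->2]=2 ship[0->1]=2 prod=4 -> inv=[10 2 2 4]
Step 5: demand=4,sold=4 ship[2->3]=2 ship[1->2]=2 ship[0->1]=2 prod=4 -> inv=[12 2 2 2]

12 2 2 2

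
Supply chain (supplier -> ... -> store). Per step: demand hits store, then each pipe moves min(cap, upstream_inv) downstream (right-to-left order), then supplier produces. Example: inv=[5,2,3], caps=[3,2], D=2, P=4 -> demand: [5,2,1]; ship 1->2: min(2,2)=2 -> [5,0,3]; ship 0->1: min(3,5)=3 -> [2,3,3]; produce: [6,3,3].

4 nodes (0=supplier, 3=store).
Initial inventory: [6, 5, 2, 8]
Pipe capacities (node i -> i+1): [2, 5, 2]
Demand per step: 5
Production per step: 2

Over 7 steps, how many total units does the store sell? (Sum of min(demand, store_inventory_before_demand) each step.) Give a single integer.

Answer: 20

Derivation:
Step 1: sold=5 (running total=5) -> [6 2 5 5]
Step 2: sold=5 (running total=10) -> [6 2 5 2]
Step 3: sold=2 (running total=12) -> [6 2 5 2]
Step 4: sold=2 (running total=14) -> [6 2 5 2]
Step 5: sold=2 (running total=16) -> [6 2 5 2]
Step 6: sold=2 (running total=18) -> [6 2 5 2]
Step 7: sold=2 (running total=20) -> [6 2 5 2]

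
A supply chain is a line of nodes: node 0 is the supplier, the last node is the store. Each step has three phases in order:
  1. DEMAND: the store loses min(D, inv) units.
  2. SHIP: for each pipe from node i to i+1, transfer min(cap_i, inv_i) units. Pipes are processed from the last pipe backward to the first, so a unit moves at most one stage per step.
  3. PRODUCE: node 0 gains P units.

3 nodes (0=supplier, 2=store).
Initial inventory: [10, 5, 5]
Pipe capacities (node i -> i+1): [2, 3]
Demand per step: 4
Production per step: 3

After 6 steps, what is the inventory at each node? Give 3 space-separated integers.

Step 1: demand=4,sold=4 ship[1->2]=3 ship[0->1]=2 prod=3 -> inv=[11 4 4]
Step 2: demand=4,sold=4 ship[1->2]=3 ship[0->1]=2 prod=3 -> inv=[12 3 3]
Step 3: demand=4,sold=3 ship[1->2]=3 ship[0->1]=2 prod=3 -> inv=[13 2 3]
Step 4: demand=4,sold=3 ship[1->2]=2 ship[0->1]=2 prod=3 -> inv=[14 2 2]
Step 5: demand=4,sold=2 ship[1->2]=2 ship[0->1]=2 prod=3 -> inv=[15 2 2]
Step 6: demand=4,sold=2 ship[1->2]=2 ship[0->1]=2 prod=3 -> inv=[16 2 2]

16 2 2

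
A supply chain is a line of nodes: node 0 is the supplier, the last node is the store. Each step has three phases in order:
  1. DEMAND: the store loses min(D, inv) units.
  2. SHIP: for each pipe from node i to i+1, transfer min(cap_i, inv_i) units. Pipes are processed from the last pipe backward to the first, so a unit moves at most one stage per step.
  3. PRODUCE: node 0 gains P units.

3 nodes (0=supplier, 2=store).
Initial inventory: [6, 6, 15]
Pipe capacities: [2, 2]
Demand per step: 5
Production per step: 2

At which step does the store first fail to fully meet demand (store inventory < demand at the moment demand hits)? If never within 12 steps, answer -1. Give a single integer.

Step 1: demand=5,sold=5 ship[1->2]=2 ship[0->1]=2 prod=2 -> [6 6 12]
Step 2: demand=5,sold=5 ship[1->2]=2 ship[0->1]=2 prod=2 -> [6 6 9]
Step 3: demand=5,sold=5 ship[1->2]=2 ship[0->1]=2 prod=2 -> [6 6 6]
Step 4: demand=5,sold=5 ship[1->2]=2 ship[0->1]=2 prod=2 -> [6 6 3]
Step 5: demand=5,sold=3 ship[1->2]=2 ship[0->1]=2 prod=2 -> [6 6 2]
Step 6: demand=5,sold=2 ship[1->2]=2 ship[0->1]=2 prod=2 -> [6 6 2]
Step 7: demand=5,sold=2 ship[1->2]=2 ship[0->1]=2 prod=2 -> [6 6 2]
Step 8: demand=5,sold=2 ship[1->2]=2 ship[0->1]=2 prod=2 -> [6 6 2]
Step 9: demand=5,sold=2 ship[1->2]=2 ship[0->1]=2 prod=2 -> [6 6 2]
Step 10: demand=5,sold=2 ship[1->2]=2 ship[0->1]=2 prod=2 -> [6 6 2]
Step 11: demand=5,sold=2 ship[1->2]=2 ship[0->1]=2 prod=2 -> [6 6 2]
Step 12: demand=5,sold=2 ship[1->2]=2 ship[0->1]=2 prod=2 -> [6 6 2]
First stockout at step 5

5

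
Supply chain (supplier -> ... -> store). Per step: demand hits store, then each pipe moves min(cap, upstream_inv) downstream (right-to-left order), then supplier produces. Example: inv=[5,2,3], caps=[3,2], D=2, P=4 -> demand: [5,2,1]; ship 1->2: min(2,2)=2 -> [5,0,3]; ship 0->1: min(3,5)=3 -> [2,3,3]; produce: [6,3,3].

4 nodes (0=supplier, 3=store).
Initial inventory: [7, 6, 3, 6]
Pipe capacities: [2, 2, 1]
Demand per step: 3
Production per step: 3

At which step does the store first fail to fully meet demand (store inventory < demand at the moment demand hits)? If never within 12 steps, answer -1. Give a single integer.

Step 1: demand=3,sold=3 ship[2->3]=1 ship[1->2]=2 ship[0->1]=2 prod=3 -> [8 6 4 4]
Step 2: demand=3,sold=3 ship[2->3]=1 ship[1->2]=2 ship[0->1]=2 prod=3 -> [9 6 5 2]
Step 3: demand=3,sold=2 ship[2->3]=1 ship[1->2]=2 ship[0->1]=2 prod=3 -> [10 6 6 1]
Step 4: demand=3,sold=1 ship[2->3]=1 ship[1->2]=2 ship[0->1]=2 prod=3 -> [11 6 7 1]
Step 5: demand=3,sold=1 ship[2->3]=1 ship[1->2]=2 ship[0->1]=2 prod=3 -> [12 6 8 1]
Step 6: demand=3,sold=1 ship[2->3]=1 ship[1->2]=2 ship[0->1]=2 prod=3 -> [13 6 9 1]
Step 7: demand=3,sold=1 ship[2->3]=1 ship[1->2]=2 ship[0->1]=2 prod=3 -> [14 6 10 1]
Step 8: demand=3,sold=1 ship[2->3]=1 ship[1->2]=2 ship[0->1]=2 prod=3 -> [15 6 11 1]
Step 9: demand=3,sold=1 ship[2->3]=1 ship[1->2]=2 ship[0->1]=2 prod=3 -> [16 6 12 1]
Step 10: demand=3,sold=1 ship[2->3]=1 ship[1->2]=2 ship[0->1]=2 prod=3 -> [17 6 13 1]
Step 11: demand=3,sold=1 ship[2->3]=1 ship[1->2]=2 ship[0->1]=2 prod=3 -> [18 6 14 1]
Step 12: demand=3,sold=1 ship[2->3]=1 ship[1->2]=2 ship[0->1]=2 prod=3 -> [19 6 15 1]
First stockout at step 3

3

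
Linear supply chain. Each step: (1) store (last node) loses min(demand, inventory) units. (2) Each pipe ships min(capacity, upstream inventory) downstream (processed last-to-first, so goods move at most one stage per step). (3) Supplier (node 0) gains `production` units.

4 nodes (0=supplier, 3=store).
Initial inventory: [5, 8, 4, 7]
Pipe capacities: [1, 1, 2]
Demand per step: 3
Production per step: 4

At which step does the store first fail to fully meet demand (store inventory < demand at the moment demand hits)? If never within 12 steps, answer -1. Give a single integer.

Step 1: demand=3,sold=3 ship[2->3]=2 ship[1->2]=1 ship[0->1]=1 prod=4 -> [8 8 3 6]
Step 2: demand=3,sold=3 ship[2->3]=2 ship[1->2]=1 ship[0->1]=1 prod=4 -> [11 8 2 5]
Step 3: demand=3,sold=3 ship[2->3]=2 ship[1->2]=1 ship[0->1]=1 prod=4 -> [14 8 1 4]
Step 4: demand=3,sold=3 ship[2->3]=1 ship[1->2]=1 ship[0->1]=1 prod=4 -> [17 8 1 2]
Step 5: demand=3,sold=2 ship[2->3]=1 ship[1->2]=1 ship[0->1]=1 prod=4 -> [20 8 1 1]
Step 6: demand=3,sold=1 ship[2->3]=1 ship[1->2]=1 ship[0->1]=1 prod=4 -> [23 8 1 1]
Step 7: demand=3,sold=1 ship[2->3]=1 ship[1->2]=1 ship[0->1]=1 prod=4 -> [26 8 1 1]
Step 8: demand=3,sold=1 ship[2->3]=1 ship[1->2]=1 ship[0->1]=1 prod=4 -> [29 8 1 1]
Step 9: demand=3,sold=1 ship[2->3]=1 ship[1->2]=1 ship[0->1]=1 prod=4 -> [32 8 1 1]
Step 10: demand=3,sold=1 ship[2->3]=1 ship[1->2]=1 ship[0->1]=1 prod=4 -> [35 8 1 1]
Step 11: demand=3,sold=1 ship[2->3]=1 ship[1->2]=1 ship[0->1]=1 prod=4 -> [38 8 1 1]
Step 12: demand=3,sold=1 ship[2->3]=1 ship[1->2]=1 ship[0->1]=1 prod=4 -> [41 8 1 1]
First stockout at step 5

5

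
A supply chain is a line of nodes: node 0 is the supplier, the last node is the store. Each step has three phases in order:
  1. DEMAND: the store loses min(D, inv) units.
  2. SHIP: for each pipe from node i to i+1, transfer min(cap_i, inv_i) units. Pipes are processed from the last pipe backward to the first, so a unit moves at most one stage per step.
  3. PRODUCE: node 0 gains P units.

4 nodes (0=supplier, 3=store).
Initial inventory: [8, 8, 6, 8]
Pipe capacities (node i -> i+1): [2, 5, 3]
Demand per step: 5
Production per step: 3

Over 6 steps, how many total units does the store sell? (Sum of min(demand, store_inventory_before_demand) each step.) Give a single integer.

Step 1: sold=5 (running total=5) -> [9 5 8 6]
Step 2: sold=5 (running total=10) -> [10 2 10 4]
Step 3: sold=4 (running total=14) -> [11 2 9 3]
Step 4: sold=3 (running total=17) -> [12 2 8 3]
Step 5: sold=3 (running total=20) -> [13 2 7 3]
Step 6: sold=3 (running total=23) -> [14 2 6 3]

Answer: 23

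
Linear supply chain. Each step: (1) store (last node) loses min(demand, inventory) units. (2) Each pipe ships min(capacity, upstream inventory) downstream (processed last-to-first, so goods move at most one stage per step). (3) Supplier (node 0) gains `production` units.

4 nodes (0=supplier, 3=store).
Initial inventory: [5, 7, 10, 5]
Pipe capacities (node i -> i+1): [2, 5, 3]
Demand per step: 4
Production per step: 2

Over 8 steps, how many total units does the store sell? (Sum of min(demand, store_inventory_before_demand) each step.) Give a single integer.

Step 1: sold=4 (running total=4) -> [5 4 12 4]
Step 2: sold=4 (running total=8) -> [5 2 13 3]
Step 3: sold=3 (running total=11) -> [5 2 12 3]
Step 4: sold=3 (running total=14) -> [5 2 11 3]
Step 5: sold=3 (running total=17) -> [5 2 10 3]
Step 6: sold=3 (running total=20) -> [5 2 9 3]
Step 7: sold=3 (running total=23) -> [5 2 8 3]
Step 8: sold=3 (running total=26) -> [5 2 7 3]

Answer: 26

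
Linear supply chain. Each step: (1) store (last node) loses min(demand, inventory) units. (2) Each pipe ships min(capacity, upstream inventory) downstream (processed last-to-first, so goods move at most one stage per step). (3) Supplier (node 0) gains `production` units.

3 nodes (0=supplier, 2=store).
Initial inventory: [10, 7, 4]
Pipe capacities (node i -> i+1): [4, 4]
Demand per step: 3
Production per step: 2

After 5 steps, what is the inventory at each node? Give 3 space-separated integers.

Step 1: demand=3,sold=3 ship[1->2]=4 ship[0->1]=4 prod=2 -> inv=[8 7 5]
Step 2: demand=3,sold=3 ship[1->2]=4 ship[0->1]=4 prod=2 -> inv=[6 7 6]
Step 3: demand=3,sold=3 ship[1->2]=4 ship[0->1]=4 prod=2 -> inv=[4 7 7]
Step 4: demand=3,sold=3 ship[1->2]=4 ship[0->1]=4 prod=2 -> inv=[2 7 8]
Step 5: demand=3,sold=3 ship[1->2]=4 ship[0->1]=2 prod=2 -> inv=[2 5 9]

2 5 9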